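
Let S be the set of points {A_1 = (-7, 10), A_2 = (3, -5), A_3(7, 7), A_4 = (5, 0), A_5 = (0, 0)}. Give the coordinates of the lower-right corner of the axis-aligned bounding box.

x-range [-7, 7], y-range [-5, 10].
The lower-right corner is (7, -5).

(7, -5)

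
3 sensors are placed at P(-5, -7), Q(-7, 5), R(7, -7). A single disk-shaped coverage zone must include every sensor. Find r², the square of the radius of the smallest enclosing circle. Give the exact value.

85

Side lengths²: PQ² = 148, PR² = 144, QR² = 340.
Since QR² = 340 ≥ 148 + 144 = 292, the angle opposite QR is not acute, so the smallest enclosing circle has QR as diameter.
Centre = midpoint of QR = (0, -1), r² = 340/4 = 85.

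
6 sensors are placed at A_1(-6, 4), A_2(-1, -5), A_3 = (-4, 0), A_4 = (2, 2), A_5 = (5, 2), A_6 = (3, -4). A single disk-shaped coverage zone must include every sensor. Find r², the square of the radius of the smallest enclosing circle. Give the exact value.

3625/98

By Welzl's lemma the MEC is supported by two points (diametrically opposite) or three points (on a circumcircle).
The minimum enclosing circle is determined by three boundary points: A_1, A_5, A_6.
Their circumcentre is (-13/14, 9/14) with r² = 3625/98.
The farthest remaining point A_2 is at distance² 3121/98 ≤ 3625/98.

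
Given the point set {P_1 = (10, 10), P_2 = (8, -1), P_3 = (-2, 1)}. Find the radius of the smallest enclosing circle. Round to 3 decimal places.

Side lengths²: P_1P_2² = 125, P_1P_3² = 225, P_2P_3² = 104.
Since P_1P_3² = 225 < 125 + 104 = 229, the triangle is acute, so the smallest enclosing circle is the circumcircle.
Circumcentre = (155/38, 205/38), r² = 40625/722.
r = √(40625/722) ≈ 7.501.

7.501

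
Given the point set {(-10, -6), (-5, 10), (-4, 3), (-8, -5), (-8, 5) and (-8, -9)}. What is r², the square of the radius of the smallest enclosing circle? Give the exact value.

92.5

The farthest pair is (-5, 10)–(-8, -9) with squared distance 370. The circle on this segment as diameter has centre (-6.5, 0.5) and r² = 370/4 = 92.5.
Check (-10, -6): distance² to centre = 54.5 ≤ 92.5, so it lies inside.
All remaining points lie in this disk, and no smaller disk contains both endpoints, so this is the minimum enclosing circle.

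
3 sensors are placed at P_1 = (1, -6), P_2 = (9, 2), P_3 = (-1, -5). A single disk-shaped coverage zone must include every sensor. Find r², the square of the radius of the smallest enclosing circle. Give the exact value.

37.25

Side lengths²: P_1P_2² = 128, P_1P_3² = 5, P_2P_3² = 149.
Since P_2P_3² = 149 ≥ 128 + 5 = 133, the angle opposite P_2P_3 is not acute, so the smallest enclosing circle has P_2P_3 as diameter.
Centre = midpoint of P_2P_3 = (4, -1.5), r² = 149/4 = 37.25.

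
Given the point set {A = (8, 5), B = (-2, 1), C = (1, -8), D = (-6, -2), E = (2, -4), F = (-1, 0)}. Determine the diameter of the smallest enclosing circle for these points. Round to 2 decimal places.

A smallest enclosing disk is always determined by at most three of the input points on its boundary.
The minimum enclosing circle is determined by three boundary points: A, C, D.
Their circumcentre is (67/38, -1/38) with r² = 46325/722.
The farthest remaining point E is at distance² 11441/722 ≤ 46325/722.
Diameter = 2r = 2√(46325/722) ≈ 16.02.

16.02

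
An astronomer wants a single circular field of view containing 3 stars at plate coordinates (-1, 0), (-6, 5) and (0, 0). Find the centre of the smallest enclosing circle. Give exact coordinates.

(-3, 2.5)

Call the three points A, B, C in the order given.
Side lengths²: AB² = 50, AC² = 1, BC² = 61.
Since BC² = 61 ≥ 50 + 1 = 51, the angle opposite BC is not acute, so the smallest enclosing circle has BC as diameter.
Centre = midpoint of BC = (-3, 2.5), r² = 61/4 = 15.25.
Centre = (-3, 2.5).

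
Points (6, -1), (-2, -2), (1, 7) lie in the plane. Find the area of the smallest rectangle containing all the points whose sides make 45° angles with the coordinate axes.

78

In coordinates u = x + y, v = x − y the rectangle is axis-aligned; the map (x,y)→(u,v) scales areas by 2.
u-values: 5, -4, 8; range = 8 − (-4) = 12.
v-values: 7, 0, -6; range = 7 − (-6) = 13.
Area = (12 × 13) / 2 = 78.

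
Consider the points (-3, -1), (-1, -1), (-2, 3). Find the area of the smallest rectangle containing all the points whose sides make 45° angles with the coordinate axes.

In coordinates u = x + y, v = x − y the rectangle is axis-aligned; the map (x,y)→(u,v) scales areas by 2.
u-values: -4, -2, 1; range = 1 − (-4) = 5.
v-values: -2, 0, -5; range = 0 − (-5) = 5.
Area = (5 × 5) / 2 = 12.5.

12.5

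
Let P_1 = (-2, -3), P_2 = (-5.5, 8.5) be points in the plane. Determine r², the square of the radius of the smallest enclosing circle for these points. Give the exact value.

The smallest circle enclosing two points has them as diameter endpoints.
Centre = midpoint = (-3.75, 2.75); r² = |P_1P_2|²/4 = 144.5/4 = 36.125.

36.125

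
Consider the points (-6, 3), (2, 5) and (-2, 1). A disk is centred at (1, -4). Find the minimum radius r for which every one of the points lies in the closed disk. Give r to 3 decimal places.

The required radius is the distance from (1, -4) to the farthest point.
Squared distances: 98, 82, 34.
Maximum is 98, attained at (-6, 3).
r = √98 ≈ 9.899.

9.899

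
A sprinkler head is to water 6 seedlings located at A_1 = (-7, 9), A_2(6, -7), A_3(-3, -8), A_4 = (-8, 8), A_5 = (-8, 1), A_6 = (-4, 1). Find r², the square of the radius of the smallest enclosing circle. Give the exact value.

106.25

The farthest pair is A_1–A_2 with squared distance 425. The circle on this segment as diameter has centre (-0.5, 1) and r² = 425/4 = 106.25.
Check A_3: distance² to centre = 87.25 ≤ 106.25, so it lies inside.
All remaining points lie in this disk, and no smaller disk contains both endpoints, so this is the minimum enclosing circle.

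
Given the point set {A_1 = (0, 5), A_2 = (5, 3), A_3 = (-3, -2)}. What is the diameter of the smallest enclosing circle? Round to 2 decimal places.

9.43

Side lengths²: A_1A_2² = 29, A_1A_3² = 58, A_2A_3² = 89.
Since A_2A_3² = 89 ≥ 58 + 29 = 87, the angle opposite A_2A_3 is not acute, so the smallest enclosing circle has A_2A_3 as diameter.
Centre = midpoint of A_2A_3 = (1, 0.5), r² = 89/4 = 22.25.
Diameter = 2r = 2√(22.25) ≈ 9.43.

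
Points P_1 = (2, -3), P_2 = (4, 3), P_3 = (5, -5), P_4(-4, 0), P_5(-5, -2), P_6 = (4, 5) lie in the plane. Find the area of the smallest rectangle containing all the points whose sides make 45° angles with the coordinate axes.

112

In coordinates u = x + y, v = x − y the rectangle is axis-aligned; the map (x,y)→(u,v) scales areas by 2.
u-values: -1, 7, 0, -4, -7, 9; range = 9 − (-7) = 16.
v-values: 5, 1, 10, -4, -3, -1; range = 10 − (-4) = 14.
Area = (16 × 14) / 2 = 112.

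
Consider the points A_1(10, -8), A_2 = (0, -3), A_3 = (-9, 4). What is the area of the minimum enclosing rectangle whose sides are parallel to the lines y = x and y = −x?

108.5

In coordinates u = x + y, v = x − y the rectangle is axis-aligned; the map (x,y)→(u,v) scales areas by 2.
u-values: 2, -3, -5; range = 2 − (-5) = 7.
v-values: 18, 3, -13; range = 18 − (-13) = 31.
Area = (7 × 31) / 2 = 108.5.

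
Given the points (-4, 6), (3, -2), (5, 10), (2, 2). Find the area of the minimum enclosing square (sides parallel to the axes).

144

The bounding box has width 9 and height 12.
An axis-aligned square enclosing the set must have side ≥ max(width, height).
So the minimum side is max(9, 12) = 12.
Area = 12² = 144.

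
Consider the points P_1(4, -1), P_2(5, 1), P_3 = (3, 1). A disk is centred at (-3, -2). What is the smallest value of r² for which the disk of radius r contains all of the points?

The required radius is the distance from (-3, -2) to the farthest point.
Squared distances: 50, 73, 45.
Maximum is 73, attained at P_2.

73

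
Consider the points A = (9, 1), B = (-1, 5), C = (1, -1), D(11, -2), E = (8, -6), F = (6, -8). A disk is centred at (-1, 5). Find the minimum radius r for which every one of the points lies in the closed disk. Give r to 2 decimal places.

The required radius is the distance from (-1, 5) to the farthest point.
Squared distances: 116, 0, 40, 193, 202, 218.
Maximum is 218, attained at F.
r = √218 ≈ 14.76.

14.76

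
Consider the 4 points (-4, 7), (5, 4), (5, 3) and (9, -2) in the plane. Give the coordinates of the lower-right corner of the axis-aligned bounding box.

(9, -2)

x-range [-4, 9], y-range [-2, 7].
The lower-right corner is (9, -2).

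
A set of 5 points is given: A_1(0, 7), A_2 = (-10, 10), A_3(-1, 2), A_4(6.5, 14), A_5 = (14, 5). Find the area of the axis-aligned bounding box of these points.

288

x ranges over [-10, 14], width 24.
y ranges over [2, 14], height 12.
Area = 24 × 12 = 288.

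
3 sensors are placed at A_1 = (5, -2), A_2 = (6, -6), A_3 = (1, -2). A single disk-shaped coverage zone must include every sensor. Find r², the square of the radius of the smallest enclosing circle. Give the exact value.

Side lengths²: A_1A_2² = 17, A_1A_3² = 16, A_2A_3² = 41.
Since A_2A_3² = 41 ≥ 17 + 16 = 33, the angle opposite A_2A_3 is not acute, so the smallest enclosing circle has A_2A_3 as diameter.
Centre = midpoint of A_2A_3 = (3.5, -4), r² = 41/4 = 10.25.

10.25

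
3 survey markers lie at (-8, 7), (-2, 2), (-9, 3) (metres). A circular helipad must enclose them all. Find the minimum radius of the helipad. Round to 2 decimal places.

3.93

Call the three points A, B, C in the order given.
Side lengths²: AB² = 61, AC² = 17, BC² = 50.
Since AB² = 61 < 50 + 17 = 67, the triangle is acute, so the smallest enclosing circle is the circumcircle.
Circumcentre = (-305/58, 243/58), r² = 25925/1682.
r = √(25925/1682) ≈ 3.93.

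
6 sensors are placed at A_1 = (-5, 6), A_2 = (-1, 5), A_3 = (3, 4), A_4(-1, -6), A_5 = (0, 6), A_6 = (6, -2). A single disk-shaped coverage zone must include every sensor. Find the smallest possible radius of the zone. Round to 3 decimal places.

The minimum enclosing circle is determined by three boundary points: A_1, A_4, A_6.
Their circumcentre is (-0.3, 0.9) with r² = 48.1.
The farthest remaining point A_5 is at distance² 26.1 ≤ 48.1.
r = √(48.1) ≈ 6.935.

6.935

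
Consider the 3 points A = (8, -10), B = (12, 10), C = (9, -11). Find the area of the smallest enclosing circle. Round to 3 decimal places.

Side lengths²: AB² = 416, AC² = 2, BC² = 450.
Since BC² = 450 ≥ 416 + 2 = 418, the angle opposite BC is not acute, so the smallest enclosing circle has BC as diameter.
Centre = midpoint of BC = (10.5, -0.5), r² = 450/4 = 112.5.
Area = π·r² = π·112.5 ≈ 353.429.

353.429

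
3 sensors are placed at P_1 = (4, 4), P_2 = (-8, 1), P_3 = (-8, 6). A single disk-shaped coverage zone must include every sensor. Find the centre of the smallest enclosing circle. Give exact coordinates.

Side lengths²: P_1P_2² = 153, P_1P_3² = 148, P_2P_3² = 25.
Since P_1P_2² = 153 < 148 + 25 = 173, the triangle is acute, so the smallest enclosing circle is the circumcircle.
Circumcentre = (-2.25, 3.5), r² = 39.3125.
Centre = (-2.25, 3.5).

(-2.25, 3.5)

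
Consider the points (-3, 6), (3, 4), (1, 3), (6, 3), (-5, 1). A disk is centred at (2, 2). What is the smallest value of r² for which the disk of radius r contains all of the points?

The required radius is the distance from (2, 2) to the farthest point.
Squared distances: 41, 5, 2, 17, 50.
Maximum is 50, attained at (-5, 1).

50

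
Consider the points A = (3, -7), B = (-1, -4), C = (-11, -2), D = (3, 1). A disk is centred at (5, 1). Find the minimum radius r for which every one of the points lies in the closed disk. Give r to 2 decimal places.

The required radius is the distance from (5, 1) to the farthest point.
Squared distances: 68, 61, 265, 4.
Maximum is 265, attained at C.
r = √265 ≈ 16.28.

16.28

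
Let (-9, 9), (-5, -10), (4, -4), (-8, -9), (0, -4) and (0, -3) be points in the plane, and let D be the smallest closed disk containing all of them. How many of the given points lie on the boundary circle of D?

The minimum enclosing circle is determined by three boundary points: (-9, 9), (-5, -10), (4, -4).
Their circumcentre is (-5.1, -0.1) with r² = 98.02.
The farthest remaining point (-8, -9) is at distance² 87.62 ≤ 98.02.
The points at distance exactly r from the centre are (-9, 9), (-5, -10), (4, -4) — 3 points.

3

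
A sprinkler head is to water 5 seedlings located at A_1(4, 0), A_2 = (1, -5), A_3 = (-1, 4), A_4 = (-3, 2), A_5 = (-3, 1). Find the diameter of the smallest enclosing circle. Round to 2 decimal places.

By Welzl's lemma the MEC is supported by two points (diametrically opposite) or three points (on a circumcircle).
The farthest pair is A_2–A_3 with squared distance 85. The circle on this segment as diameter has centre (0, -0.5) and r² = 85/4 = 21.25.
Check A_1: distance² to centre = 16.25 ≤ 21.25, so it lies inside.
All remaining points lie in this disk, and no smaller disk contains both endpoints, so this is the minimum enclosing circle.
Diameter = 2r = 2√(21.25) ≈ 9.22.

9.22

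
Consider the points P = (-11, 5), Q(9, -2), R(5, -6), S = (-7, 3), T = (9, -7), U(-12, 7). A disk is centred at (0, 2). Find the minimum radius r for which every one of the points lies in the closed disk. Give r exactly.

13

The required radius is the distance from (0, 2) to the farthest point.
Squared distances: 130, 97, 89, 50, 162, 169.
Maximum is 169, attained at U.
r = √169 = 13.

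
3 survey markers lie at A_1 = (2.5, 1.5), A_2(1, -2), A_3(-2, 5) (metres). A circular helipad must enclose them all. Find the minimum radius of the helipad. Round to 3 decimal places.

3.808

Side lengths²: A_1A_2² = 14.5, A_1A_3² = 32.5, A_2A_3² = 58.
Since A_2A_3² = 58 ≥ 32.5 + 14.5 = 47, the angle opposite A_2A_3 is not acute, so the smallest enclosing circle has A_2A_3 as diameter.
Centre = midpoint of A_2A_3 = (-0.5, 1.5), r² = 58/4 = 14.5.
r = √(14.5) ≈ 3.808.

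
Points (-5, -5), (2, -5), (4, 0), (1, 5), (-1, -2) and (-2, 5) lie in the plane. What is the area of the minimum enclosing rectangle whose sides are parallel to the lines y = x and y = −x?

In coordinates u = x + y, v = x − y the rectangle is axis-aligned; the map (x,y)→(u,v) scales areas by 2.
u-values: -10, -3, 4, 6, -3, 3; range = 6 − (-10) = 16.
v-values: 0, 7, 4, -4, 1, -7; range = 7 − (-7) = 14.
Area = (16 × 14) / 2 = 112.

112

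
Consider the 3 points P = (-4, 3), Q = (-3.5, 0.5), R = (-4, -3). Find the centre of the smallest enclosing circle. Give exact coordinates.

(-4, 0)

Side lengths²: PQ² = 6.5, PR² = 36, QR² = 12.5.
Since PR² = 36 ≥ 12.5 + 6.5 = 19, the angle opposite PR is not acute, so the smallest enclosing circle has PR as diameter.
Centre = midpoint of PR = (-4, 0), r² = 36/4 = 9.
Centre = (-4, 0).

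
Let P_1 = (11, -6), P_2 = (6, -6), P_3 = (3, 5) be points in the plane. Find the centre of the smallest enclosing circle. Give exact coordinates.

Side lengths²: P_1P_2² = 25, P_1P_3² = 185, P_2P_3² = 130.
Since P_1P_3² = 185 ≥ 130 + 25 = 155, the angle opposite P_1P_3 is not acute, so the smallest enclosing circle has P_1P_3 as diameter.
Centre = midpoint of P_1P_3 = (7, -0.5), r² = 185/4 = 46.25.
Centre = (7, -0.5).

(7, -0.5)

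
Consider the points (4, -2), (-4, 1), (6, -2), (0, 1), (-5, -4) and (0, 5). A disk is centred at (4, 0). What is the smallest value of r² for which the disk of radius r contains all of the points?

97

The required radius is the distance from (4, 0) to the farthest point.
Squared distances: 4, 65, 8, 17, 97, 41.
Maximum is 97, attained at (-5, -4).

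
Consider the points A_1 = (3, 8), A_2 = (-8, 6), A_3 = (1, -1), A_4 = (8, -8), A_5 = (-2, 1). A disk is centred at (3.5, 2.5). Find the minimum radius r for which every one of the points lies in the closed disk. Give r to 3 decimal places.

12.021

The required radius is the distance from (3.5, 2.5) to the farthest point.
Squared distances: 30.5, 144.5, 18.5, 130.5, 32.5.
Maximum is 144.5, attained at A_2.
r = √(144.5) ≈ 12.021.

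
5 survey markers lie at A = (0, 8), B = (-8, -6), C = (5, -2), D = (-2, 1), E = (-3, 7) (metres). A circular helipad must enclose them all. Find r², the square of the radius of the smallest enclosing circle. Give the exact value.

A smallest enclosing disk is always determined by at most three of the input points on its boundary.
The minimum enclosing circle is determined by three boundary points: A, B, C.
Their circumcentre is (-17/6, 1/3) with r² = 2405/36.
The farthest remaining point E is at distance² 1601/36 ≤ 2405/36.

2405/36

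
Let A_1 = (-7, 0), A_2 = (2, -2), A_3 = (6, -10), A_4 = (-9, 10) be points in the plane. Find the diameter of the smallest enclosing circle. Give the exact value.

The minimum enclosing circle of a finite set is fixed by two of the points (as a diameter) or three (as a circumcircle).
The farthest pair is A_3–A_4 with squared distance 625. The circle on this segment as diameter has centre (-1.5, 0) and r² = 625/4 = 156.25.
Check A_1: distance² to centre = 30.25 ≤ 156.25, so it lies inside.
All remaining points lie in this disk, and no smaller disk contains both endpoints, so this is the minimum enclosing circle.
Diameter = 2r = 2√(156.25) = 25.

25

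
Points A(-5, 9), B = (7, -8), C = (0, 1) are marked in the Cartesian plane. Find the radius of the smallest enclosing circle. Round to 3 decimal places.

10.404

Side lengths²: AB² = 433, AC² = 89, BC² = 130.
Since AB² = 433 ≥ 130 + 89 = 219, the angle opposite AB is not acute, so the smallest enclosing circle has AB as diameter.
Centre = midpoint of AB = (1, 0.5), r² = 433/4 = 108.25.
r = √(108.25) ≈ 10.404.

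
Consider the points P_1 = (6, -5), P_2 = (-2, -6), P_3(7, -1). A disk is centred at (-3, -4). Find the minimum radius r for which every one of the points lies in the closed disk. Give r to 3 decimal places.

10.440

The required radius is the distance from (-3, -4) to the farthest point.
Squared distances: 82, 5, 109.
Maximum is 109, attained at P_3.
r = √109 ≈ 10.440.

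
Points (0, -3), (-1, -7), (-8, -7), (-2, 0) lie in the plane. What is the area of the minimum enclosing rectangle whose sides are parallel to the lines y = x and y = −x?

52

In coordinates u = x + y, v = x − y the rectangle is axis-aligned; the map (x,y)→(u,v) scales areas by 2.
u-values: -3, -8, -15, -2; range = -2 − (-15) = 13.
v-values: 3, 6, -1, -2; range = 6 − (-2) = 8.
Area = (13 × 8) / 2 = 52.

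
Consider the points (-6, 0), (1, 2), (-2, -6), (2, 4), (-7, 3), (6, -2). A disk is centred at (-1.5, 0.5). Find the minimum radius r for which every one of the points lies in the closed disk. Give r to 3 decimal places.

The required radius is the distance from (-1.5, 0.5) to the farthest point.
Squared distances: 20.5, 8.5, 42.5, 24.5, 36.5, 62.5.
Maximum is 62.5, attained at (6, -2).
r = √(62.5) ≈ 7.906.

7.906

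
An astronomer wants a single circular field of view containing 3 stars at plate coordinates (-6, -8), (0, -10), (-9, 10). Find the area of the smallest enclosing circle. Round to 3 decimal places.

377.777

Call the three points A, B, C in the order given.
Side lengths²: AB² = 40, AC² = 333, BC² = 481.
Since BC² = 481 ≥ 333 + 40 = 373, the angle opposite BC is not acute, so the smallest enclosing circle has BC as diameter.
Centre = midpoint of BC = (-4.5, 0), r² = 481/4 = 120.25.
Area = π·r² = π·120.25 ≈ 377.777.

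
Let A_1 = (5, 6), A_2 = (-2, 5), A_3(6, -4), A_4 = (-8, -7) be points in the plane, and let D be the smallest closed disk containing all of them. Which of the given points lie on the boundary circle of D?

By Welzl's lemma the MEC is supported by two points (diametrically opposite) or three points (on a circumcircle).
The farthest pair is A_1–A_4 with squared distance 338. The circle on this segment as diameter has centre (-1.5, -0.5) and r² = 338/4 = 84.5.
Check A_2: distance² to centre = 30.5 ≤ 84.5, so it lies inside.
All remaining points lie in this disk, and no smaller disk contains both endpoints, so this is the minimum enclosing circle.
The points at distance exactly r from the centre are A_1, A_4 — 2 points.

A_1, A_4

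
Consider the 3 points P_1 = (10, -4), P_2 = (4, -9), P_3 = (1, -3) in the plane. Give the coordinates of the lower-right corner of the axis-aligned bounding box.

(10, -9)

x-range [1, 10], y-range [-9, -3].
The lower-right corner is (10, -9).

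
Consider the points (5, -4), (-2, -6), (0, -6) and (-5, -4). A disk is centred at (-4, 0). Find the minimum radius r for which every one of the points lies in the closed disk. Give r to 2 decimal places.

9.85

The required radius is the distance from (-4, 0) to the farthest point.
Squared distances: 97, 40, 52, 17.
Maximum is 97, attained at (5, -4).
r = √97 ≈ 9.85.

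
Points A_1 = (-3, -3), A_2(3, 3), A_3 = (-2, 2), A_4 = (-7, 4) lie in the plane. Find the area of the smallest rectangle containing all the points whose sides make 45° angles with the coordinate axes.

66

In coordinates u = x + y, v = x − y the rectangle is axis-aligned; the map (x,y)→(u,v) scales areas by 2.
u-values: -6, 6, 0, -3; range = 6 − (-6) = 12.
v-values: 0, 0, -4, -11; range = 0 − (-11) = 11.
Area = (12 × 11) / 2 = 66.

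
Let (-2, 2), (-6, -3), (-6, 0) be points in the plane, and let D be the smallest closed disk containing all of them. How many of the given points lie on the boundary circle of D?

2

Call the three points A, B, C in the order given.
Side lengths²: AB² = 41, AC² = 20, BC² = 9.
Since AB² = 41 ≥ 20 + 9 = 29, the angle opposite AB is not acute, so the smallest enclosing circle has AB as diameter.
Centre = midpoint of AB = (-4, -0.5), r² = 41/4 = 10.25.
The points at distance exactly r from the centre are (-2, 2), (-6, -3) — 2 points.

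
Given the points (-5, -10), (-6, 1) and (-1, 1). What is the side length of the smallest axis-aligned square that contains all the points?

11

The bounding box has width 5 and height 11.
An axis-aligned square enclosing the set must have side ≥ max(width, height).
So the minimum side is max(5, 11) = 11.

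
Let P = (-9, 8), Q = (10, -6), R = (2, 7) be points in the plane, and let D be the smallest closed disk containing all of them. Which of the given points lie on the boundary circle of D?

P, Q

Side lengths²: PQ² = 557, PR² = 122, QR² = 233.
Since PQ² = 557 ≥ 233 + 122 = 355, the angle opposite PQ is not acute, so the smallest enclosing circle has PQ as diameter.
Centre = midpoint of PQ = (0.5, 1), r² = 557/4 = 139.25.
The points at distance exactly r from the centre are P, Q — 2 points.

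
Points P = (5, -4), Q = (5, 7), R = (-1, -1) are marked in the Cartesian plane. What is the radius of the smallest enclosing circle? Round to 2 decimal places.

Side lengths²: PQ² = 121, PR² = 45, QR² = 100.
Since PQ² = 121 < 100 + 45 = 145, the triangle is acute, so the smallest enclosing circle is the circumcircle.
Circumcentre = (4, 1.5), r² = 31.25.
r = √(31.25) ≈ 5.59.

5.59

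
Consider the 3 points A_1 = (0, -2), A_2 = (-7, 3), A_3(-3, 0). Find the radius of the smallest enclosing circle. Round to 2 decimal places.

4.30

Side lengths²: A_1A_2² = 74, A_1A_3² = 13, A_2A_3² = 25.
Since A_1A_2² = 74 ≥ 25 + 13 = 38, the angle opposite A_1A_2 is not acute, so the smallest enclosing circle has A_1A_2 as diameter.
Centre = midpoint of A_1A_2 = (-3.5, 0.5), r² = 74/4 = 18.5.
r = √(18.5) ≈ 4.30.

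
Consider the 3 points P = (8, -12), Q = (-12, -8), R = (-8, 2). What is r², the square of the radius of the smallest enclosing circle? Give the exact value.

85202/729

Side lengths²: PQ² = 416, PR² = 452, QR² = 116.
Since PR² = 452 < 416 + 116 = 532, the triangle is acute, so the smallest enclosing circle is the circumcircle.
Circumcentre = (-35/27, -175/27), r² = 85202/729.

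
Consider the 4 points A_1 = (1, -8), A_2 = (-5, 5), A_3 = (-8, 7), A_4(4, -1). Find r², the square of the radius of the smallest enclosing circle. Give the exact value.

76.5

A smallest enclosing disk is always determined by at most three of the input points on its boundary.
The farthest pair is A_1–A_3 with squared distance 306. The circle on this segment as diameter has centre (-3.5, -0.5) and r² = 306/4 = 76.5.
Check A_2: distance² to centre = 32.5 ≤ 76.5, so it lies inside.
All remaining points lie in this disk, and no smaller disk contains both endpoints, so this is the minimum enclosing circle.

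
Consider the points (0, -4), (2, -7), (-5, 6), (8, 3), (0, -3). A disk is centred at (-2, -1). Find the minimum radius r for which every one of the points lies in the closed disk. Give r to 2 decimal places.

10.77

The required radius is the distance from (-2, -1) to the farthest point.
Squared distances: 13, 52, 58, 116, 8.
Maximum is 116, attained at (8, 3).
r = √116 ≈ 10.77.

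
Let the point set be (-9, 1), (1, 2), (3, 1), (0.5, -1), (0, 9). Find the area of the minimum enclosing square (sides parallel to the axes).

144

The bounding box has width 12 and height 10.
An axis-aligned square enclosing the set must have side ≥ max(width, height).
So the minimum side is max(12, 10) = 12.
Area = 12² = 144.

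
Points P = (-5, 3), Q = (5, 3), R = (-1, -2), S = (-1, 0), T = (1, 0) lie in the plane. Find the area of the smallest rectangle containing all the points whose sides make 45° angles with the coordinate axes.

In coordinates u = x + y, v = x − y the rectangle is axis-aligned; the map (x,y)→(u,v) scales areas by 2.
u-values: -2, 8, -3, -1, 1; range = 8 − (-3) = 11.
v-values: -8, 2, 1, -1, 1; range = 2 − (-8) = 10.
Area = (11 × 10) / 2 = 55.

55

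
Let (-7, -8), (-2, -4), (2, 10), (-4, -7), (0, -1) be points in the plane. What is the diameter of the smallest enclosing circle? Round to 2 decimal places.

20.12

The farthest pair is (-7, -8)–(2, 10) with squared distance 405. The circle on this segment as diameter has centre (-2.5, 1) and r² = 405/4 = 101.25.
Check (-2, -4): distance² to centre = 25.25 ≤ 101.25, so it lies inside.
All remaining points lie in this disk, and no smaller disk contains both endpoints, so this is the minimum enclosing circle.
Diameter = 2r = 2√(101.25) ≈ 20.12.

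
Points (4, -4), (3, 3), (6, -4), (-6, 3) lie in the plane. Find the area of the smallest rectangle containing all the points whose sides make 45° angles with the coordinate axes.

In coordinates u = x + y, v = x − y the rectangle is axis-aligned; the map (x,y)→(u,v) scales areas by 2.
u-values: 0, 6, 2, -3; range = 6 − (-3) = 9.
v-values: 8, 0, 10, -9; range = 10 − (-9) = 19.
Area = (9 × 19) / 2 = 85.5.

85.5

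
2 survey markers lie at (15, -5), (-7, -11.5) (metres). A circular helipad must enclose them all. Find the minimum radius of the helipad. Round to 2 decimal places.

The smallest circle enclosing two points has them as diameter endpoints.
Centre = midpoint = (4, -8.25); r² = |(15, -5)−(-7, -11.5)|²/4 = 526.25/4 = 131.5625.
r = √(131.5625) ≈ 11.47.

11.47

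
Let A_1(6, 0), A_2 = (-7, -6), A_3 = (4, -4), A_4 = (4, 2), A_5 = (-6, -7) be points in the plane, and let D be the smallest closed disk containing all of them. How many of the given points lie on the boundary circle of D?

The farthest pair is A_1–A_2 with squared distance 205. The circle on this segment as diameter has centre (-0.5, -3) and r² = 205/4 = 51.25.
Check A_3: distance² to centre = 21.25 ≤ 51.25, so it lies inside.
All remaining points lie in this disk, and no smaller disk contains both endpoints, so this is the minimum enclosing circle.
The points at distance exactly r from the centre are A_1, A_2 — 2 points.

2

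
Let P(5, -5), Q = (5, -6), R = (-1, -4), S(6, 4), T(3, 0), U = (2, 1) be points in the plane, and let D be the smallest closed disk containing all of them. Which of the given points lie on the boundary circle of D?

The minimum enclosing circle of a finite set is fixed by two of the points (as a diameter) or three (as a circumcircle).
The minimum enclosing circle is determined by three boundary points: Q, R, S.
Their circumcentre is (211/62, -49/62) with r² = 57065/1922.
The farthest remaining point P is at distance² 38961/1922 ≤ 57065/1922.
The points at distance exactly r from the centre are Q, R, S — 3 points.

Q, R, S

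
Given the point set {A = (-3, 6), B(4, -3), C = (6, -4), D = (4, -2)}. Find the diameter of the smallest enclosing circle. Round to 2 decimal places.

A smallest enclosing disk is always determined by at most three of the input points on its boundary.
The farthest pair is A–C with squared distance 181. The circle on this segment as diameter has centre (1.5, 1) and r² = 181/4 = 45.25.
Check B: distance² to centre = 22.25 ≤ 45.25, so it lies inside.
All remaining points lie in this disk, and no smaller disk contains both endpoints, so this is the minimum enclosing circle.
Diameter = 2r = 2√(45.25) ≈ 13.45.

13.45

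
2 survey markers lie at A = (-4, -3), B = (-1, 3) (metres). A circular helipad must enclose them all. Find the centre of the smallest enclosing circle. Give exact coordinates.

(-2.5, 0)

The smallest circle enclosing two points has them as diameter endpoints.
Centre = midpoint = (-2.5, 0); r² = |AB|²/4 = 45/4 = 11.25.
Centre = (-2.5, 0).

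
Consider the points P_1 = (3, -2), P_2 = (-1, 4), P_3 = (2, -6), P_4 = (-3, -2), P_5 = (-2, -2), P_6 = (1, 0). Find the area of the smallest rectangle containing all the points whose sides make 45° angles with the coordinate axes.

In coordinates u = x + y, v = x − y the rectangle is axis-aligned; the map (x,y)→(u,v) scales areas by 2.
u-values: 1, 3, -4, -5, -4, 1; range = 3 − (-5) = 8.
v-values: 5, -5, 8, -1, 0, 1; range = 8 − (-5) = 13.
Area = (8 × 13) / 2 = 52.

52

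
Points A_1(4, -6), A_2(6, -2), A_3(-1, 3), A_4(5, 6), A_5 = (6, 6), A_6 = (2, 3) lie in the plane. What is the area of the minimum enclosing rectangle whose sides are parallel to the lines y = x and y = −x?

98

In coordinates u = x + y, v = x − y the rectangle is axis-aligned; the map (x,y)→(u,v) scales areas by 2.
u-values: -2, 4, 2, 11, 12, 5; range = 12 − (-2) = 14.
v-values: 10, 8, -4, -1, 0, -1; range = 10 − (-4) = 14.
Area = (14 × 14) / 2 = 98.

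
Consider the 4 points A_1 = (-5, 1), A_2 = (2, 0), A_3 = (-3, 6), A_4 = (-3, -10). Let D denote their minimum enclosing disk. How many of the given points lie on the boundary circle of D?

2

The minimum enclosing circle of a finite set is fixed by two of the points (as a diameter) or three (as a circumcircle).
The farthest pair is A_3–A_4 with squared distance 256. The circle on this segment as diameter has centre (-3, -2) and r² = 256/4 = 64.
Check A_1: distance² to centre = 13 ≤ 64, so it lies inside.
All remaining points lie in this disk, and no smaller disk contains both endpoints, so this is the minimum enclosing circle.
The points at distance exactly r from the centre are A_3, A_4 — 2 points.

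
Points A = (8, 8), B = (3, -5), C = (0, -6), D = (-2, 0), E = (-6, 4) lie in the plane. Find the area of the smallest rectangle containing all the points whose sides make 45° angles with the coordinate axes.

In coordinates u = x + y, v = x − y the rectangle is axis-aligned; the map (x,y)→(u,v) scales areas by 2.
u-values: 16, -2, -6, -2, -2; range = 16 − (-6) = 22.
v-values: 0, 8, 6, -2, -10; range = 8 − (-10) = 18.
Area = (22 × 18) / 2 = 198.

198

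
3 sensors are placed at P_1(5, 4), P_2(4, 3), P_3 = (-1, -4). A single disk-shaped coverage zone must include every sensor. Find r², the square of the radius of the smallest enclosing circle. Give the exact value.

25

Side lengths²: P_1P_2² = 2, P_1P_3² = 100, P_2P_3² = 74.
Since P_1P_3² = 100 ≥ 74 + 2 = 76, the angle opposite P_1P_3 is not acute, so the smallest enclosing circle has P_1P_3 as diameter.
Centre = midpoint of P_1P_3 = (2, 0), r² = 100/4 = 25.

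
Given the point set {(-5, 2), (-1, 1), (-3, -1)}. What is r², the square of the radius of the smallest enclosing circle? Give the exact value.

Call the three points A, B, C in the order given.
Side lengths²: AB² = 17, AC² = 13, BC² = 8.
Since AB² = 17 < 13 + 8 = 21, the triangle is acute, so the smallest enclosing circle is the circumcircle.
Circumcentre = (-3.1, 1.1), r² = 4.42.

4.42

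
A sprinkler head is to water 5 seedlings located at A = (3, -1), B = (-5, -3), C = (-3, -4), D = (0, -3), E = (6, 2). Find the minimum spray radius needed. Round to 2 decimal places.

6.04

The farthest pair is B–E with squared distance 146. The circle on this segment as diameter has centre (0.5, -0.5) and r² = 146/4 = 36.5.
Check A: distance² to centre = 6.5 ≤ 36.5, so it lies inside.
All remaining points lie in this disk, and no smaller disk contains both endpoints, so this is the minimum enclosing circle.
r = √(36.5) ≈ 6.04.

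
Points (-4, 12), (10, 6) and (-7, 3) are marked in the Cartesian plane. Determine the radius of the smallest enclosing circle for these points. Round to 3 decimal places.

8.661

Call the three points A, B, C in the order given.
Side lengths²: AB² = 232, AC² = 90, BC² = 298.
Since BC² = 298 < 232 + 90 = 322, the triangle is acute, so the smallest enclosing circle is the circumcircle.
Circumcentre = (1.375, 125/24), r² = 21605/288.
r = √(21605/288) ≈ 8.661.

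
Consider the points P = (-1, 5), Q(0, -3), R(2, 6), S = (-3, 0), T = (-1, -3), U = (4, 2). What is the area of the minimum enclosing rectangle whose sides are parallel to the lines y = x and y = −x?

In coordinates u = x + y, v = x − y the rectangle is axis-aligned; the map (x,y)→(u,v) scales areas by 2.
u-values: 4, -3, 8, -3, -4, 6; range = 8 − (-4) = 12.
v-values: -6, 3, -4, -3, 2, 2; range = 3 − (-6) = 9.
Area = (12 × 9) / 2 = 54.

54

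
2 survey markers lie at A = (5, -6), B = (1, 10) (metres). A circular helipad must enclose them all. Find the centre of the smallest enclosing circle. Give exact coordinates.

(3, 2)

The smallest circle enclosing two points has them as diameter endpoints.
Centre = midpoint = (3, 2); r² = |AB|²/4 = 272/4 = 68.
Centre = (3, 2).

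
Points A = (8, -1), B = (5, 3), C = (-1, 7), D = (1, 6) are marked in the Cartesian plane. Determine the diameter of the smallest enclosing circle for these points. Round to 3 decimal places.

12.042

By Welzl's lemma the MEC is supported by two points (diametrically opposite) or three points (on a circumcircle).
The farthest pair is A–C with squared distance 145. The circle on this segment as diameter has centre (3.5, 3) and r² = 145/4 = 36.25.
Check B: distance² to centre = 2.25 ≤ 36.25, so it lies inside.
All remaining points lie in this disk, and no smaller disk contains both endpoints, so this is the minimum enclosing circle.
Diameter = 2r = 2√(36.25) ≈ 12.042.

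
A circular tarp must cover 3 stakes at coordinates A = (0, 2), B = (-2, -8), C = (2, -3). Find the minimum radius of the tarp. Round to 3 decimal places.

5.099

Side lengths²: AB² = 104, AC² = 29, BC² = 41.
Since AB² = 104 ≥ 41 + 29 = 70, the angle opposite AB is not acute, so the smallest enclosing circle has AB as diameter.
Centre = midpoint of AB = (-1, -3), r² = 104/4 = 26.
r = √26 ≈ 5.099.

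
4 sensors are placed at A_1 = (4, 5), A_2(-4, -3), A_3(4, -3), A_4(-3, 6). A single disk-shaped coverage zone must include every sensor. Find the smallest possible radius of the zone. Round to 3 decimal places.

By Welzl's lemma the MEC is supported by two points (diametrically opposite) or three points (on a circumcircle).
The minimum enclosing circle is determined by three boundary points: A_2, A_3, A_4.
Their circumcentre is (0, 10/9) with r² = 2665/81.
The farthest remaining point A_1 is at distance² 2521/81 ≤ 2665/81.
r = √(2665/81) ≈ 5.736.

5.736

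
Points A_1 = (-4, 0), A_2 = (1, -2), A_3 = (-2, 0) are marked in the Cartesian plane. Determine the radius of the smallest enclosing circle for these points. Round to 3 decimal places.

2.693

Side lengths²: A_1A_2² = 29, A_1A_3² = 4, A_2A_3² = 13.
Since A_1A_2² = 29 ≥ 13 + 4 = 17, the angle opposite A_1A_2 is not acute, so the smallest enclosing circle has A_1A_2 as diameter.
Centre = midpoint of A_1A_2 = (-1.5, -1), r² = 29/4 = 7.25.
r = √(7.25) ≈ 2.693.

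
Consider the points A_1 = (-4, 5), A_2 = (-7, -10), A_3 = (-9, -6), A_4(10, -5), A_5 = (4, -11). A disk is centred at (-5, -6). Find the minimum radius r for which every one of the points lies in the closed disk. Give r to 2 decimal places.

15.03

The required radius is the distance from (-5, -6) to the farthest point.
Squared distances: 122, 20, 16, 226, 106.
Maximum is 226, attained at A_4.
r = √226 ≈ 15.03.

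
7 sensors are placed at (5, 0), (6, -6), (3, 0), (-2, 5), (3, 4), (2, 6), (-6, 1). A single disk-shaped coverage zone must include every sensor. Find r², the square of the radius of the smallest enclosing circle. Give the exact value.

A smallest enclosing disk is always determined by at most three of the input points on its boundary.
The minimum enclosing circle is determined by three boundary points: (6, -6), (2, 6), (-6, 1).
Their circumcentre is (49/58, -61/58) with r² = 85885/1682.
The farthest remaining point (-2, 5) is at distance² 75213/1682 ≤ 85885/1682.

85885/1682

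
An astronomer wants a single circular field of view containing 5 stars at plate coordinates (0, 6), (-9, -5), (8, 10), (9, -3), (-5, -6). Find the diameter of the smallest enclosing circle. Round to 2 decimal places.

22.67

A smallest enclosing disk is always determined by at most three of the input points on its boundary.
The farthest pair is (-9, -5)–(8, 10) with squared distance 514. The circle on this segment as diameter has centre (-0.5, 2.5) and r² = 514/4 = 128.5.
Check (0, 6): distance² to centre = 12.5 ≤ 128.5, so it lies inside.
All remaining points lie in this disk, and no smaller disk contains both endpoints, so this is the minimum enclosing circle.
Diameter = 2r = 2√(128.5) ≈ 22.67.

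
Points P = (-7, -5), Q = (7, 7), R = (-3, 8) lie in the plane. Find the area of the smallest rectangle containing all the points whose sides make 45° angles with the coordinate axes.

143

In coordinates u = x + y, v = x − y the rectangle is axis-aligned; the map (x,y)→(u,v) scales areas by 2.
u-values: -12, 14, 5; range = 14 − (-12) = 26.
v-values: -2, 0, -11; range = 0 − (-11) = 11.
Area = (26 × 11) / 2 = 143.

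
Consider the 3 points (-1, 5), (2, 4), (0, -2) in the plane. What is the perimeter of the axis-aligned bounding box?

Width = max x − min x = 2 − (-1) = 3.
Height = max y − min y = 5 − (-2) = 7.
Perimeter = 2(3 + 7) = 20.

20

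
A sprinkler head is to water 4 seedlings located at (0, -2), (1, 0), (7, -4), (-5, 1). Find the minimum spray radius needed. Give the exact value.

6.5

The farthest pair is (7, -4)–(-5, 1) with squared distance 169. The circle on this segment as diameter has centre (1, -1.5) and r² = 169/4 = 42.25.
Check (0, -2): distance² to centre = 1.25 ≤ 42.25, so it lies inside.
All remaining points lie in this disk, and no smaller disk contains both endpoints, so this is the minimum enclosing circle.
r = √(42.25) = 6.5.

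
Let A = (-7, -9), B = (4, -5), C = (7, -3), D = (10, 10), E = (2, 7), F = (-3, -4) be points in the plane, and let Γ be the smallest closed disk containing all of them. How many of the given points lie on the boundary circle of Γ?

A smallest enclosing disk is always determined by at most three of the input points on its boundary.
The farthest pair is A–D with squared distance 650. The circle on this segment as diameter has centre (1.5, 0.5) and r² = 650/4 = 162.5.
Check B: distance² to centre = 36.5 ≤ 162.5, so it lies inside.
All remaining points lie in this disk, and no smaller disk contains both endpoints, so this is the minimum enclosing circle.
The points at distance exactly r from the centre are A, D — 2 points.

2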